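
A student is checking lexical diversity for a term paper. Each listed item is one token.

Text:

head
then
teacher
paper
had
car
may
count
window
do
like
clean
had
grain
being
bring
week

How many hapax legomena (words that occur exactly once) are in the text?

15

Frequencies: had:2, head:1, then:1, teacher:1, paper:1, car:1, may:1, count:1, window:1, do:1, like:1, clean:1, grain:1, being:1, bring:1, week:1
Hapax (freq=1): being, bring, car, clean, count, do, grain, head, like, may, paper, teacher, then, week, window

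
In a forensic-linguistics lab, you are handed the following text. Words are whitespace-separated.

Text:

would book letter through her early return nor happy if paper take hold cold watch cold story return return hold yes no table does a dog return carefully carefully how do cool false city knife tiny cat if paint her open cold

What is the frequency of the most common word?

4

Frequencies: return:4, cold:3, her:2, if:2, hold:2, carefully:2, would:1, book:1, letter:1, through:1, early:1, nor:1, happy:1, paper:1, take:1, watch:1, story:1, yes:1, no:1, table:1, … (13 more, each freq 1)
Most common: 'return' with frequency 4.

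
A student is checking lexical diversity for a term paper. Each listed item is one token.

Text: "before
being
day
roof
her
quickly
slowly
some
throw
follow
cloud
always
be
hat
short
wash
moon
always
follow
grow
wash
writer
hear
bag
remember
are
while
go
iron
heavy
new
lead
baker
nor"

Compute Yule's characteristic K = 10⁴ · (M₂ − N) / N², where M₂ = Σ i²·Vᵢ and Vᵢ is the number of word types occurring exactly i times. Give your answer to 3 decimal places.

Frequencies: follow:2, always:2, wash:2, before:1, being:1, day:1, roof:1, her:1, quickly:1, slowly:1, some:1, throw:1, cloud:1, be:1, hat:1, short:1, moon:1, grow:1, writer:1, hear:1, … (11 more, each freq 1)
N = 34. Frequency spectrum: V_1=28, V_2=3
M₂ = 1²·28 + 2²·3 = 40
K = 10000 × (40 − 34) / 34² = 51.903

51.903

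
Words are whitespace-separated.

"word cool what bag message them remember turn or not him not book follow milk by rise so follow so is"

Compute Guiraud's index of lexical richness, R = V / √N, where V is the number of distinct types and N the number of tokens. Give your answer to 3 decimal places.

N = 21, V = 18.
√N = 4.582576
R = 18 / 4.582576 = 3.928

3.928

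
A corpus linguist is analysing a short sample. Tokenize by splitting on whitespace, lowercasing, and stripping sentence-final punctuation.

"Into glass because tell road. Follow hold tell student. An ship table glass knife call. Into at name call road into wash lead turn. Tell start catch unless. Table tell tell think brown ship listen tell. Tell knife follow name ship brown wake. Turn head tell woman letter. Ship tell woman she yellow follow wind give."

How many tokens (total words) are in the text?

Tokens: into, glass, because, tell, road, follow, hold, tell, student, an, ship, table, glass, knife, call, into, at, name, call, road, into, wash, lead, turn, tell, start, catch, unless, table, tell, tell, think, brown, ship, listen, tell, tell, knife, follow, name, ship, brown, wake, turn, head, tell, woman, letter, ship, tell, woman, she, yellow, follow, wind, give
N = 56

56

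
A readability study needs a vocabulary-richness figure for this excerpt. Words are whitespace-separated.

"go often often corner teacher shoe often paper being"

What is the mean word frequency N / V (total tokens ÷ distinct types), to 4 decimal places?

1.2857

N = 9 tokens, V = 7 types.
Mean frequency = N / V = 9 / 7 = 1.2857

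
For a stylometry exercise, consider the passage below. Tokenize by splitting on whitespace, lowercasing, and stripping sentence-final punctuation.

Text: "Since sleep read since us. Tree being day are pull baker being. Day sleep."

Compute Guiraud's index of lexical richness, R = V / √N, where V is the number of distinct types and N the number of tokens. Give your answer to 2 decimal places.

2.67

N = 14, V = 10.
√N = 3.741657
R = 10 / 3.741657 = 2.67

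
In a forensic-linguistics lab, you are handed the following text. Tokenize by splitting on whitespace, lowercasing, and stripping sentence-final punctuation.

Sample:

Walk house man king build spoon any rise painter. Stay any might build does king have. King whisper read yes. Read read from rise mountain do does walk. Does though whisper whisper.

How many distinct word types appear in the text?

20

Distinct types: {any, build, do, does, from, have, house, king, man, might, mountain, painter, read, rise, spoon, stay, though, walk, whisper, yes}
V = 20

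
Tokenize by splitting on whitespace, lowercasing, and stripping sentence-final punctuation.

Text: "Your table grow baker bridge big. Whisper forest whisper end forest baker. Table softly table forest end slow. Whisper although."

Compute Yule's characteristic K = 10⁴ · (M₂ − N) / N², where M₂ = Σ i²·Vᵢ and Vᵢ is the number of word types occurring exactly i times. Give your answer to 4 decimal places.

Frequencies: table:3, whisper:3, forest:3, baker:2, end:2, your:1, grow:1, bridge:1, big:1, softly:1, slow:1, although:1
N = 20. Frequency spectrum: V_1=7, V_2=2, V_3=3
M₂ = 1²·7 + 2²·2 + 3²·3 = 42
K = 10000 × (42 − 20) / 20² = 550.0000

550.0000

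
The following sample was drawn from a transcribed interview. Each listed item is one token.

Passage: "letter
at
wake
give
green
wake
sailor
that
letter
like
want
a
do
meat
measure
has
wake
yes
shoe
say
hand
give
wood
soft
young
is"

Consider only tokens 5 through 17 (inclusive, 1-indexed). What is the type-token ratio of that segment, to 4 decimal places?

0.9231

Segment tokens 5–17: green, wake, sailor, that, letter, like, want, a, do, meat, measure, has, wake
Segment N = 13, segment V = 12.
TTR = 12 / 13 = 0.9231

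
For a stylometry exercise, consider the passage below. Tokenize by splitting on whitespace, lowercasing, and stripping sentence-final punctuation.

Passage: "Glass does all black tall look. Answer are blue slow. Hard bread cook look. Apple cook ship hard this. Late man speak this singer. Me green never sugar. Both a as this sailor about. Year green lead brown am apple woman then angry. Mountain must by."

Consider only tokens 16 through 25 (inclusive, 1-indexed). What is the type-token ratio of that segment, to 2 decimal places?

0.90

Segment tokens 16–25: cook, ship, hard, this, late, man, speak, this, singer, me
Segment N = 10, segment V = 9.
TTR = 9 / 10 = 0.90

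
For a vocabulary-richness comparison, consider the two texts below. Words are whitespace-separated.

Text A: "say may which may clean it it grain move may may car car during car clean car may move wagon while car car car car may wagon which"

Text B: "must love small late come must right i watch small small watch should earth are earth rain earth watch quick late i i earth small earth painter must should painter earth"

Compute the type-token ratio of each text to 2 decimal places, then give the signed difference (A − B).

TTR(A) = 11/28 = 0.39
TTR(B) = 14/31 = 0.45
Difference = 0.39 − 0.45 = -0.06

-0.06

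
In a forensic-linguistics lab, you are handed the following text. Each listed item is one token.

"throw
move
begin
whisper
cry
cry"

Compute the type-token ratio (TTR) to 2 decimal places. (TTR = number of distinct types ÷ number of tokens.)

0.83

N = 6 tokens, V = 5 types.
TTR = V / N = 5 / 6 = 0.83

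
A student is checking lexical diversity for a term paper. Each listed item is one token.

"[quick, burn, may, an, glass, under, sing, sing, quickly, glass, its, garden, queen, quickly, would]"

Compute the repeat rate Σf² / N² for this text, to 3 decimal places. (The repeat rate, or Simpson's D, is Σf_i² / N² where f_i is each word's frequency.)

0.093

Frequencies: glass:2, sing:2, quickly:2, quick:1, burn:1, may:1, an:1, under:1, its:1, garden:1, queen:1, would:1
Σf² = 21; N² = 225
Repeat rate = 21 / 225 = 0.093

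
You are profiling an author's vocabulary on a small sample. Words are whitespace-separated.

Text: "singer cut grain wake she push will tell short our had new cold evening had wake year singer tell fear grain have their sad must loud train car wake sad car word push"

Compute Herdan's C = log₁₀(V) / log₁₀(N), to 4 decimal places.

0.9089

N = 33, V = 24.
log₁₀(V) = 1.380211, log₁₀(N) = 1.518514
C = 1.380211 / 1.518514 = 0.9089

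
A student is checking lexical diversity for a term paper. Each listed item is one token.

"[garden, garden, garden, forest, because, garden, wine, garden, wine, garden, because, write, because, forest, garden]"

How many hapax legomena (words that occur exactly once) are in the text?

Frequencies: garden:7, because:3, forest:2, wine:2, write:1
Hapax (freq=1): write

1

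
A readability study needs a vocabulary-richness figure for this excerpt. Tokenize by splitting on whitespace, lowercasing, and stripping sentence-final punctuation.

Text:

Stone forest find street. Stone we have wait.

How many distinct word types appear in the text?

Distinct types: {find, forest, have, stone, street, wait, we}
V = 7

7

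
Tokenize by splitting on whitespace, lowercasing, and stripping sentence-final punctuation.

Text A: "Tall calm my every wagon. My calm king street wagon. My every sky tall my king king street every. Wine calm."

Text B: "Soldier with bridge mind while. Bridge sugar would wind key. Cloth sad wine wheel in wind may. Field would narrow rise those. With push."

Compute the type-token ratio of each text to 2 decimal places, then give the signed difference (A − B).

TTR(A) = 9/21 = 0.43
TTR(B) = 20/24 = 0.83
Difference = 0.43 − 0.83 = -0.40

-0.40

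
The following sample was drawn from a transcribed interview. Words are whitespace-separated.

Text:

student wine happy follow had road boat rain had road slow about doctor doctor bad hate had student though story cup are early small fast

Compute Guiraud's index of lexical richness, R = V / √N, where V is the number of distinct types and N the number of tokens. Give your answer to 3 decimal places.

N = 25, V = 20.
√N = 5.000000
R = 20 / 5.000000 = 4.000

4.000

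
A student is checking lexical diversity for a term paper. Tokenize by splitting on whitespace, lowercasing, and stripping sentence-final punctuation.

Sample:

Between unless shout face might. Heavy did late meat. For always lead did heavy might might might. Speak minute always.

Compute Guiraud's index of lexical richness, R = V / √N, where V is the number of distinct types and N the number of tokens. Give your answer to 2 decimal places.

N = 20, V = 14.
√N = 4.472136
R = 14 / 4.472136 = 3.13

3.13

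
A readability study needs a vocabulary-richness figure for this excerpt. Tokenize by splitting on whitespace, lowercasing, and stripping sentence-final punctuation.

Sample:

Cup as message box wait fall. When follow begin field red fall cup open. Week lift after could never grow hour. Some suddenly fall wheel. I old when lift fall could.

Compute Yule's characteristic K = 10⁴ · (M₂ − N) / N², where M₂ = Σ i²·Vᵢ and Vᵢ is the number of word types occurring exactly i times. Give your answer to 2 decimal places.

Frequencies: fall:4, cup:2, when:2, lift:2, could:2, as:1, message:1, box:1, wait:1, follow:1, begin:1, field:1, red:1, open:1, week:1, after:1, never:1, grow:1, hour:1, some:1, … (4 more, each freq 1)
N = 31. Frequency spectrum: V_1=19, V_2=4, V_4=1
M₂ = 1²·19 + 2²·4 + 4²·1 = 51
K = 10000 × (51 − 31) / 31² = 208.12

208.12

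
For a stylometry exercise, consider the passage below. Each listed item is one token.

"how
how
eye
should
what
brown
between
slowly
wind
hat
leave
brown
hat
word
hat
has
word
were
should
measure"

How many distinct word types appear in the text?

Distinct types: {between, brown, eye, has, hat, how, leave, measure, should, slowly, were, what, wind, word}
V = 14

14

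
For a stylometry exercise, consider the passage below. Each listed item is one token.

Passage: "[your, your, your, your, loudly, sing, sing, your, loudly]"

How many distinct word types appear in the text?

Distinct types: {loudly, sing, your}
V = 3

3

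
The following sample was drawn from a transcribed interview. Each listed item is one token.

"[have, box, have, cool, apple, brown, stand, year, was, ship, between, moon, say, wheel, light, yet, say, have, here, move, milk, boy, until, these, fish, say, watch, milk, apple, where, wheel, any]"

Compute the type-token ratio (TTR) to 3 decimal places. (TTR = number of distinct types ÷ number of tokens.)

0.781

N = 32 tokens, V = 25 types.
TTR = V / N = 25 / 32 = 0.781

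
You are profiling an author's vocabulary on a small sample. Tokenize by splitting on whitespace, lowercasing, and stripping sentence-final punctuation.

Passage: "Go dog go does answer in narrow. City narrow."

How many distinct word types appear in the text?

Distinct types: {answer, city, does, dog, go, in, narrow}
V = 7

7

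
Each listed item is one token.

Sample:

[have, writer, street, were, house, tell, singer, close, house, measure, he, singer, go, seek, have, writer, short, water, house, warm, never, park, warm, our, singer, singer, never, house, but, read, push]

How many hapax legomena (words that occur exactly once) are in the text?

15

Frequencies: house:4, singer:4, have:2, writer:2, warm:2, never:2, street:1, were:1, tell:1, close:1, measure:1, he:1, go:1, seek:1, short:1, water:1, park:1, our:1, but:1, read:1, … (1 more, each freq 1)
Hapax (freq=1): but, close, go, he, measure, our, park, push, read, seek, short, street, tell, water, were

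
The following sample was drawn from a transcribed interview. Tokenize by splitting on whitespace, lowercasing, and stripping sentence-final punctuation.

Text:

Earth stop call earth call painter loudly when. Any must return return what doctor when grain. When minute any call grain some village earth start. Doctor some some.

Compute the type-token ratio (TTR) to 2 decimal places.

N = 28 tokens, V = 16 types.
TTR = V / N = 16 / 28 = 0.57

0.57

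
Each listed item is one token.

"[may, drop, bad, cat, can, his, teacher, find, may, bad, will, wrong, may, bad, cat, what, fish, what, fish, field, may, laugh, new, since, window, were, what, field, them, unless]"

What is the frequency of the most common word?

4

Frequencies: may:4, bad:3, what:3, cat:2, fish:2, field:2, drop:1, can:1, his:1, teacher:1, find:1, will:1, wrong:1, laugh:1, new:1, since:1, window:1, were:1, them:1, unless:1
Most common: 'may' with frequency 4.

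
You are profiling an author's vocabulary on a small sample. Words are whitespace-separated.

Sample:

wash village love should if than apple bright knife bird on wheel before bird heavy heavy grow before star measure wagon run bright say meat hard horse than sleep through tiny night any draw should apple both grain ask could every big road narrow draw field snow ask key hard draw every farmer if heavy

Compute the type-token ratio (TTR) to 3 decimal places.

0.745

N = 55 tokens, V = 41 types.
TTR = V / N = 41 / 55 = 0.745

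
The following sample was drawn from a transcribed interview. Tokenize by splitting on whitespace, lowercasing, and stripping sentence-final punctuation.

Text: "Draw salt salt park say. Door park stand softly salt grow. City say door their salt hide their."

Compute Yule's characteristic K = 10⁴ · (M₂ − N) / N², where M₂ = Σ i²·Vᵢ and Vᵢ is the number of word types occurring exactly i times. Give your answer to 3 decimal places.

Frequencies: salt:4, park:2, say:2, door:2, their:2, draw:1, stand:1, softly:1, grow:1, city:1, hide:1
N = 18. Frequency spectrum: V_1=6, V_2=4, V_4=1
M₂ = 1²·6 + 2²·4 + 4²·1 = 38
K = 10000 × (38 − 18) / 18² = 617.284

617.284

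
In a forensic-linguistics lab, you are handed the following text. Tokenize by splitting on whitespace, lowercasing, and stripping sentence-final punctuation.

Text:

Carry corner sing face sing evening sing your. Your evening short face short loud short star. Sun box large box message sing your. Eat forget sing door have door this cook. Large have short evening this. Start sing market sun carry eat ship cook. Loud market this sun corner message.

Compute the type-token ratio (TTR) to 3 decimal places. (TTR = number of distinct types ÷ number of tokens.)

N = 50 tokens, V = 22 types.
TTR = V / N = 22 / 50 = 0.440

0.440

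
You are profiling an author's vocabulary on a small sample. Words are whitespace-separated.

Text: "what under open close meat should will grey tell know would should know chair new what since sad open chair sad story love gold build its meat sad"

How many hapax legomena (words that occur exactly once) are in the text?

13

Frequencies: sad:3, what:2, open:2, meat:2, should:2, know:2, chair:2, under:1, close:1, will:1, grey:1, tell:1, would:1, new:1, since:1, story:1, love:1, gold:1, build:1, its:1
Hapax (freq=1): build, close, gold, grey, its, love, new, since, story, tell, under, will, would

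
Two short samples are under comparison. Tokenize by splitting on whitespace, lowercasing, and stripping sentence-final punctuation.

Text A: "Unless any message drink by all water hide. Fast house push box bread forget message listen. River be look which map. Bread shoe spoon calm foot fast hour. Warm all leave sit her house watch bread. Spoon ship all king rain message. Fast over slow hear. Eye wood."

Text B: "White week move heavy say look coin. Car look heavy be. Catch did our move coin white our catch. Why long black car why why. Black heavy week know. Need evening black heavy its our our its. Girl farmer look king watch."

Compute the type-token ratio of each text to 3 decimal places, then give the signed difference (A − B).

0.244

TTR(A) = 38/48 = 0.792
TTR(B) = 23/42 = 0.548
Difference = 0.792 − 0.548 = 0.244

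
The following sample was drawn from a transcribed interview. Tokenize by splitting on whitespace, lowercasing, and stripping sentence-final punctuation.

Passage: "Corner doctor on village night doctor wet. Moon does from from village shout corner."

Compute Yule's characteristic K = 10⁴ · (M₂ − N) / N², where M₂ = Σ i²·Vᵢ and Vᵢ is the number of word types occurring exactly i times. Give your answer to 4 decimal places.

Frequencies: corner:2, doctor:2, village:2, from:2, on:1, night:1, wet:1, moon:1, does:1, shout:1
N = 14. Frequency spectrum: V_1=6, V_2=4
M₂ = 1²·6 + 2²·4 = 22
K = 10000 × (22 − 14) / 14² = 408.1633

408.1633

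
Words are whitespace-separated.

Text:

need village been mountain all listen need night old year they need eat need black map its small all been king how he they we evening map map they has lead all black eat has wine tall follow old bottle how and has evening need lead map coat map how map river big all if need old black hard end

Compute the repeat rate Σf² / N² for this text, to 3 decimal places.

Frequencies: need:6, map:6, all:4, old:3, they:3, black:3, how:3, has:3, been:2, eat:2, evening:2, lead:2, village:1, mountain:1, listen:1, night:1, year:1, its:1, small:1, king:1, … (13 more, each freq 1)
Σf² = 170; N² = 3600
Repeat rate = 170 / 3600 = 0.047

0.047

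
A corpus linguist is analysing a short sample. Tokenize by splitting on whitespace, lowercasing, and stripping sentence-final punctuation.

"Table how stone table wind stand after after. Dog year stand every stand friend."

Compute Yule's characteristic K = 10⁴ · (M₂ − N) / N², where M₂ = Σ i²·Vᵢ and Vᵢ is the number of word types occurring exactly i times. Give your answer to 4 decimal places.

510.2041

Frequencies: stand:3, table:2, after:2, how:1, stone:1, wind:1, dog:1, year:1, every:1, friend:1
N = 14. Frequency spectrum: V_1=7, V_2=2, V_3=1
M₂ = 1²·7 + 2²·2 + 3²·1 = 24
K = 10000 × (24 − 14) / 14² = 510.2041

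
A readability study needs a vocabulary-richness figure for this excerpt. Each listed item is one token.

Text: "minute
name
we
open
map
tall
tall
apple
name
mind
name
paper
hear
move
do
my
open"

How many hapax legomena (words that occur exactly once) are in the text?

Frequencies: name:3, open:2, tall:2, minute:1, we:1, map:1, apple:1, mind:1, paper:1, hear:1, move:1, do:1, my:1
Hapax (freq=1): apple, do, hear, map, mind, minute, move, my, paper, we

10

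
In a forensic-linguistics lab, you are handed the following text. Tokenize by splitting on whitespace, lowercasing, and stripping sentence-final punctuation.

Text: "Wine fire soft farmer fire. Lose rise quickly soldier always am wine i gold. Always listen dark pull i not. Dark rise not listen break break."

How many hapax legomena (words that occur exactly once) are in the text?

Frequencies: wine:2, fire:2, rise:2, always:2, i:2, listen:2, dark:2, not:2, break:2, soft:1, farmer:1, lose:1, quickly:1, soldier:1, am:1, gold:1, pull:1
Hapax (freq=1): am, farmer, gold, lose, pull, quickly, soft, soldier

8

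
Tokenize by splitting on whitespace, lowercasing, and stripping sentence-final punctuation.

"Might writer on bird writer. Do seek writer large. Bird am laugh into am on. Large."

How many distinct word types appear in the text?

Distinct types: {am, bird, do, into, large, laugh, might, on, seek, writer}
V = 10

10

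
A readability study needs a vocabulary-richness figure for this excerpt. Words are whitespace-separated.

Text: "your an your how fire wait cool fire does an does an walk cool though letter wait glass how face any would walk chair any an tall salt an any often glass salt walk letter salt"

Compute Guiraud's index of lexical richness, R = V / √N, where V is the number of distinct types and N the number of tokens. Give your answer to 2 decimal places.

N = 36, V = 18.
√N = 6.000000
R = 18 / 6.000000 = 3.00

3.00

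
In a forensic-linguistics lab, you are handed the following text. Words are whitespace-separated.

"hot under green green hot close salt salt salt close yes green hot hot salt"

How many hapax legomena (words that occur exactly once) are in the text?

Frequencies: hot:4, salt:4, green:3, close:2, under:1, yes:1
Hapax (freq=1): under, yes

2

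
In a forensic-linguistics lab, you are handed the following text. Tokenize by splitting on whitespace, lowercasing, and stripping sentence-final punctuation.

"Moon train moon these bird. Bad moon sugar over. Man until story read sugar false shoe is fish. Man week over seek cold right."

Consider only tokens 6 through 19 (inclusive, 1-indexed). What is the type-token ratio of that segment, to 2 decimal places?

Segment tokens 6–19: bad, moon, sugar, over, man, until, story, read, sugar, false, shoe, is, fish, man
Segment N = 14, segment V = 12.
TTR = 12 / 14 = 0.86

0.86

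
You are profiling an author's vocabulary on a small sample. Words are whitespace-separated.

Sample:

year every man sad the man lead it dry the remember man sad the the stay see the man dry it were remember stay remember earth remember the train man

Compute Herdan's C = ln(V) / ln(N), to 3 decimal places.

N = 30, V = 14.
ln(V) = 2.639057, ln(N) = 3.401197
C = 2.639057 / 3.401197 = 0.776

0.776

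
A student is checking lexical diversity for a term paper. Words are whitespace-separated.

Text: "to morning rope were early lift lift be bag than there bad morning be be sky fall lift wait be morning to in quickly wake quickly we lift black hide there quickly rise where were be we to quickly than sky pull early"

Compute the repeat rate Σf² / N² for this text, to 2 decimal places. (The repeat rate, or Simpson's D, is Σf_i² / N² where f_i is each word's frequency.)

Frequencies: be:5, lift:4, quickly:4, to:3, morning:3, were:2, early:2, than:2, there:2, sky:2, we:2, rope:1, bag:1, bad:1, fall:1, wait:1, in:1, wake:1, black:1, hide:1, … (3 more, each freq 1)
Σf² = 111; N² = 1849
Repeat rate = 111 / 1849 = 0.06

0.06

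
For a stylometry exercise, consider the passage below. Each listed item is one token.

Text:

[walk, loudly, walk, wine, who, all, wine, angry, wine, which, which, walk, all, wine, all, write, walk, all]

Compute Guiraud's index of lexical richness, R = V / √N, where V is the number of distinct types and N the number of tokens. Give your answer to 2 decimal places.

1.89

N = 18, V = 8.
√N = 4.242641
R = 8 / 4.242641 = 1.89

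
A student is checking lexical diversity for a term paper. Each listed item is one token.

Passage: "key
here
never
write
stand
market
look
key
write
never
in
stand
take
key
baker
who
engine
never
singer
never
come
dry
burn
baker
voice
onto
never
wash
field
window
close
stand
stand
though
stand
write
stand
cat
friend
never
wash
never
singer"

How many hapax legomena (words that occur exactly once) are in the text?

18

Frequencies: never:7, stand:6, key:3, write:3, baker:2, singer:2, wash:2, here:1, market:1, look:1, in:1, take:1, who:1, engine:1, come:1, dry:1, burn:1, voice:1, onto:1, field:1, … (5 more, each freq 1)
Hapax (freq=1): burn, cat, close, come, dry, engine, field, friend, here, in, look, market, onto, take, though, voice, who, window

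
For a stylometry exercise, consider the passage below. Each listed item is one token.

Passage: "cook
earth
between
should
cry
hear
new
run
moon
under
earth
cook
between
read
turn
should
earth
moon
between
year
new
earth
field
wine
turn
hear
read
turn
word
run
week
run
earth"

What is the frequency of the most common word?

Frequencies: earth:5, between:3, run:3, turn:3, cook:2, should:2, hear:2, new:2, moon:2, read:2, cry:1, under:1, year:1, field:1, wine:1, word:1, week:1
Most common: 'earth' with frequency 5.

5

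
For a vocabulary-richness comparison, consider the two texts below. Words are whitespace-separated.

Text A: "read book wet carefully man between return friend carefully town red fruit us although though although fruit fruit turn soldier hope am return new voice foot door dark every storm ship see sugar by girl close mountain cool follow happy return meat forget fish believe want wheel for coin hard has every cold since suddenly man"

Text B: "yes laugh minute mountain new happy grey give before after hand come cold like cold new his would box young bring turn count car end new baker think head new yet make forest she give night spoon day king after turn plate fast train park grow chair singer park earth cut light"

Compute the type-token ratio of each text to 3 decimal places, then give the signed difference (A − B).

TTR(A) = 48/56 = 0.857
TTR(B) = 44/52 = 0.846
Difference = 0.857 − 0.846 = 0.011

0.011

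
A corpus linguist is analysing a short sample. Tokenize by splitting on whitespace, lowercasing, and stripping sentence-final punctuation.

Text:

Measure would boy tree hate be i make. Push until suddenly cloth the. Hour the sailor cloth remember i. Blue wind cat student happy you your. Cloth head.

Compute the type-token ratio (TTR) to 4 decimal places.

0.8571

N = 28 tokens, V = 24 types.
TTR = V / N = 24 / 28 = 0.8571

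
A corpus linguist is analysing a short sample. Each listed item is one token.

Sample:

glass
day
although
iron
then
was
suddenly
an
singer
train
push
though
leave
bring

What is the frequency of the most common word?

Frequencies: glass:1, day:1, although:1, iron:1, then:1, was:1, suddenly:1, an:1, singer:1, train:1, push:1, though:1, leave:1, bring:1
Most common: 'glass' with frequency 1.

1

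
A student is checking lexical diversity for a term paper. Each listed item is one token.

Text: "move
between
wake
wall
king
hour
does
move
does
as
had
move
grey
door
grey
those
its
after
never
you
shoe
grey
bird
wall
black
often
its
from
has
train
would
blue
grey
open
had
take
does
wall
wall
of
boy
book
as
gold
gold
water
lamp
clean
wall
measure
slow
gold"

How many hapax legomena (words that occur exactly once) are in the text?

28

Frequencies: wall:5, grey:4, move:3, does:3, gold:3, as:2, had:2, its:2, between:1, wake:1, king:1, hour:1, door:1, those:1, after:1, never:1, you:1, shoe:1, bird:1, black:1, … (16 more, each freq 1)
Hapax (freq=1): after, between, bird, black, blue, book, boy, clean, door, from, has, hour, king, lamp, measure, never, of, often, open, shoe, slow, take, those, train, wake, water, would, you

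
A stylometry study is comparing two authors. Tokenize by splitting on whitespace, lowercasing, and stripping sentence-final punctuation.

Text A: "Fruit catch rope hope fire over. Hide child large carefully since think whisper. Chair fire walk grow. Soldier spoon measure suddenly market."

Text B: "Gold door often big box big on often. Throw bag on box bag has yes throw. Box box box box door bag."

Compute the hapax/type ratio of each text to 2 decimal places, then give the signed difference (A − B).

A: hapax=20, V=21, ratio=0.95
B: hapax=3, V=10, ratio=0.30
Difference = 0.95 − 0.30 = 0.65

0.65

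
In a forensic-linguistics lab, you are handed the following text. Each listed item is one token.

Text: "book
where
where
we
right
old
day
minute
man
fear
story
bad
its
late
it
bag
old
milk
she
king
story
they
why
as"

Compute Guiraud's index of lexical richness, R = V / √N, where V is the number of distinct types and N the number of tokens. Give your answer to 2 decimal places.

4.29

N = 24, V = 21.
√N = 4.898979
R = 21 / 4.898979 = 4.29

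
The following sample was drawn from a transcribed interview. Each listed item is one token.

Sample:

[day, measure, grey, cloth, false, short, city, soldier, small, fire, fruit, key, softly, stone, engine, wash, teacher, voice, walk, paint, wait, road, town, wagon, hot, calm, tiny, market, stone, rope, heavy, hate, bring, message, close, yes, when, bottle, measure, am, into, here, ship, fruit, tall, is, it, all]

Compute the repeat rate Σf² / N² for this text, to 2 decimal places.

0.02

Frequencies: measure:2, fruit:2, stone:2, day:1, grey:1, cloth:1, false:1, short:1, city:1, soldier:1, small:1, fire:1, key:1, softly:1, engine:1, wash:1, teacher:1, voice:1, walk:1, paint:1, … (25 more, each freq 1)
Σf² = 54; N² = 2304
Repeat rate = 54 / 2304 = 0.02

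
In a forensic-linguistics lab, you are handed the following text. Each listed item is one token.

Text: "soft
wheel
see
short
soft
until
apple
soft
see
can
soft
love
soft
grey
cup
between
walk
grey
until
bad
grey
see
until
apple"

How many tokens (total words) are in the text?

Tokens: soft, wheel, see, short, soft, until, apple, soft, see, can, soft, love, soft, grey, cup, between, walk, grey, until, bad, grey, see, until, apple
N = 24

24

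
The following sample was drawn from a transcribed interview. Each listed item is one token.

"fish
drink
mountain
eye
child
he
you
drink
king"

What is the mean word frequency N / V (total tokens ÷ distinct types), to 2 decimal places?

N = 9 tokens, V = 8 types.
Mean frequency = N / V = 9 / 8 = 1.13

1.13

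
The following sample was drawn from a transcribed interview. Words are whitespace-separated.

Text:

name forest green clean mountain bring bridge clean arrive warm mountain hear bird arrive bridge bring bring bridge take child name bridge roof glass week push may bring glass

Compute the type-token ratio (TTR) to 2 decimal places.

0.62

N = 29 tokens, V = 18 types.
TTR = V / N = 18 / 29 = 0.62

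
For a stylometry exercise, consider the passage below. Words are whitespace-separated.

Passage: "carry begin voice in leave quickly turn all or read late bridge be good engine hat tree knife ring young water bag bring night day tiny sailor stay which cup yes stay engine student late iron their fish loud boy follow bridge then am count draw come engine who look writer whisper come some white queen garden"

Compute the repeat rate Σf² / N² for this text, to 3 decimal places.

0.022

Frequencies: engine:3, late:2, bridge:2, stay:2, come:2, carry:1, begin:1, voice:1, in:1, leave:1, quickly:1, turn:1, all:1, or:1, read:1, be:1, good:1, hat:1, tree:1, knife:1, … (31 more, each freq 1)
Σf² = 71; N² = 3249
Repeat rate = 71 / 3249 = 0.022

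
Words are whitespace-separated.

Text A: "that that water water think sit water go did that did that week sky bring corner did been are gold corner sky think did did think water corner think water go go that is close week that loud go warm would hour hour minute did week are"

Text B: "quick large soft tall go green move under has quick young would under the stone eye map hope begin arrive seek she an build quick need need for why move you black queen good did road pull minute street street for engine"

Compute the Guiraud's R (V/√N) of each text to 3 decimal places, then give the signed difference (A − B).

A: V=20, N=47, R=2.917
B: V=35, N=42, R=5.401
Difference = 2.917 − 5.401 = -2.484

-2.484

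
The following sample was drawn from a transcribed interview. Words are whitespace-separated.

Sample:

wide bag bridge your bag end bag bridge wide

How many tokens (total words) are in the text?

Tokens: wide, bag, bridge, your, bag, end, bag, bridge, wide
N = 9

9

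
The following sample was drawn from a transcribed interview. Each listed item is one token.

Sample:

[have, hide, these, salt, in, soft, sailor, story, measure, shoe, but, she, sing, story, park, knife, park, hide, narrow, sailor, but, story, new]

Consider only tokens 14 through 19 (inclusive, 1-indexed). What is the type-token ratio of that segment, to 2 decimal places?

0.83

Segment tokens 14–19: story, park, knife, park, hide, narrow
Segment N = 6, segment V = 5.
TTR = 5 / 6 = 0.83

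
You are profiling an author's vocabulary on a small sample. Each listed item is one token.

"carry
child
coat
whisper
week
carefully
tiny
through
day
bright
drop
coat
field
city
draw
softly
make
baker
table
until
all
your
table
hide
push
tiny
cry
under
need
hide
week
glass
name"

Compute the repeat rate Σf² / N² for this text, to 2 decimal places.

0.04

Frequencies: coat:2, week:2, tiny:2, table:2, hide:2, carry:1, child:1, whisper:1, carefully:1, through:1, day:1, bright:1, drop:1, field:1, city:1, draw:1, softly:1, make:1, baker:1, until:1, … (8 more, each freq 1)
Σf² = 43; N² = 1089
Repeat rate = 43 / 1089 = 0.04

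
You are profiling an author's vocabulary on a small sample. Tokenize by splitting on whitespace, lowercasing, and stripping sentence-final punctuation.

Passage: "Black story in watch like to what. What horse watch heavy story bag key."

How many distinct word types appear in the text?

Distinct types: {bag, black, heavy, horse, in, key, like, story, to, watch, what}
V = 11

11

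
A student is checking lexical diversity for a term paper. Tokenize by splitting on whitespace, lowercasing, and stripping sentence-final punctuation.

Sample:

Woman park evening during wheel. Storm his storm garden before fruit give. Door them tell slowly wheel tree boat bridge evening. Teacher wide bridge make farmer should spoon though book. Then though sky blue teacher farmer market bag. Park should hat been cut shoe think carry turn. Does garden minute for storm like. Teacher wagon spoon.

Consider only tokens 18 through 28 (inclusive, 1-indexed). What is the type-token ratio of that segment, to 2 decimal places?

0.91

Segment tokens 18–28: tree, boat, bridge, evening, teacher, wide, bridge, make, farmer, should, spoon
Segment N = 11, segment V = 10.
TTR = 10 / 11 = 0.91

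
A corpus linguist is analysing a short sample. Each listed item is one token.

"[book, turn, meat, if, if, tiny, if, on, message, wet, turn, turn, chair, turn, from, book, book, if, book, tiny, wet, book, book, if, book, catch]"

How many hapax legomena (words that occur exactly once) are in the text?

6

Frequencies: book:7, if:5, turn:4, tiny:2, wet:2, meat:1, on:1, message:1, chair:1, from:1, catch:1
Hapax (freq=1): catch, chair, from, meat, message, on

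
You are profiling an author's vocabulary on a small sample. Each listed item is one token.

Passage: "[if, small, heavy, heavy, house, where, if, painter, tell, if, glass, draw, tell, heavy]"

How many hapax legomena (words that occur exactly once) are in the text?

6

Frequencies: if:3, heavy:3, tell:2, small:1, house:1, where:1, painter:1, glass:1, draw:1
Hapax (freq=1): draw, glass, house, painter, small, where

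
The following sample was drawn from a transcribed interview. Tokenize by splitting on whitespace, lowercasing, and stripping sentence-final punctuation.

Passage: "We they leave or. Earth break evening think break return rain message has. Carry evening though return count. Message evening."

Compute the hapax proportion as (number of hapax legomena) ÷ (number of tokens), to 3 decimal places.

0.550

Frequencies: evening:3, break:2, return:2, message:2, we:1, they:1, leave:1, or:1, earth:1, think:1, rain:1, has:1, carry:1, though:1, count:1
Hapax count = 11; token count = 20.
Ratio = 11 / 20 = 0.550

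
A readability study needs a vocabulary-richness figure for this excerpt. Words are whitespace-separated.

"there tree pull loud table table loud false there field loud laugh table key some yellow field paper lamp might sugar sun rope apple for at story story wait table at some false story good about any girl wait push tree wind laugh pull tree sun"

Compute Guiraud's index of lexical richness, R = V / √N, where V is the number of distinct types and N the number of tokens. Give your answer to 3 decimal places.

N = 46, V = 28.
√N = 6.782330
R = 28 / 6.782330 = 4.128

4.128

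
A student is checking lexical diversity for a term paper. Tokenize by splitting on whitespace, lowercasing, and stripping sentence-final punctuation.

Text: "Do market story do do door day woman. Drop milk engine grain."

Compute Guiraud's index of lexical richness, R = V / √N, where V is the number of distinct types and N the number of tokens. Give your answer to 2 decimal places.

2.89

N = 12, V = 10.
√N = 3.464102
R = 10 / 3.464102 = 2.89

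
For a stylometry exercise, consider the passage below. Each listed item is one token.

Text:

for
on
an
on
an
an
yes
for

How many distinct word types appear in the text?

4

Distinct types: {an, for, on, yes}
V = 4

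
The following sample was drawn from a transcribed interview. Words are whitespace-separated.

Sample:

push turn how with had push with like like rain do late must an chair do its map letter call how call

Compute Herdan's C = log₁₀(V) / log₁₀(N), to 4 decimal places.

N = 22, V = 16.
log₁₀(V) = 1.204120, log₁₀(N) = 1.342423
C = 1.204120 / 1.342423 = 0.8970

0.8970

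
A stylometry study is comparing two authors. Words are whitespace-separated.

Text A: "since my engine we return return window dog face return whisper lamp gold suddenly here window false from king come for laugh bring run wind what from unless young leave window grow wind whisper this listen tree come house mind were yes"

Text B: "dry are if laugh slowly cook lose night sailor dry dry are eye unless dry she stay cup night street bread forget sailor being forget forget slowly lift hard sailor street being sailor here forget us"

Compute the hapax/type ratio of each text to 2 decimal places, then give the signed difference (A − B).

A: hapax=28, V=34, ratio=0.82
B: hapax=14, V=22, ratio=0.64
Difference = 0.82 − 0.64 = 0.18

0.18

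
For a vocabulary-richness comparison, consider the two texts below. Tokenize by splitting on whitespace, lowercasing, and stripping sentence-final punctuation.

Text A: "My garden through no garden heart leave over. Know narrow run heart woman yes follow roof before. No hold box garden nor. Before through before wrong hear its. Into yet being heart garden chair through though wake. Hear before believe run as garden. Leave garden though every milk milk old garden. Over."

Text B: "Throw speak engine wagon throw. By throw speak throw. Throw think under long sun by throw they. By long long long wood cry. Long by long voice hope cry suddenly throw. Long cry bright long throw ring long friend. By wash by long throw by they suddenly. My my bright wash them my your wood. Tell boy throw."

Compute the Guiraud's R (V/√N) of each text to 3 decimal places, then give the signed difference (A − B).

A: V=32, N=52, R=4.438
B: V=24, N=58, R=3.151
Difference = 4.438 − 3.151 = 1.287

1.287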